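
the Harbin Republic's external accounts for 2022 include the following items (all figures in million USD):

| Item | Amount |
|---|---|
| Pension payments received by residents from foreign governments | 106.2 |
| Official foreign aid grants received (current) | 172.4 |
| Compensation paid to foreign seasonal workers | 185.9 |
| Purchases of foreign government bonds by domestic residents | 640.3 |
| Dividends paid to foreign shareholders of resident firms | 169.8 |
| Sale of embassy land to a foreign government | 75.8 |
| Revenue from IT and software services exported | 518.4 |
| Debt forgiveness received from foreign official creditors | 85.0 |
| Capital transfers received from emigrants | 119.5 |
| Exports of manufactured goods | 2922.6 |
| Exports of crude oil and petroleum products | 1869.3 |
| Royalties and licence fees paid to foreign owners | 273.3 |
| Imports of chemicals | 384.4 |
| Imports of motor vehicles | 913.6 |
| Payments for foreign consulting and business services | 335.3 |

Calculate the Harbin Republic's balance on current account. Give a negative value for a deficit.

3326.6

Goods: 1869.3 - 913.6 - 384.4 + 2922.6 = 3493.9
Services: -335.3 + 518.4 - 273.3 = -90.2
Primary income: -169.8 - 185.9 = -355.7
Secondary income: 106.2 + 172.4 = 278.6
Current account = 3493.9 + (-90.2) + (-355.7) + 278.6 = 3326.6
(Excluded from the current account — financial account: purchases of foreign government bonds by domestic residents 640.3; capital account: sale of embassy land to a foreign government 75.8, debt forgiveness received from foreign official creditors 85.0, capital transfers received from emigrants 119.5.)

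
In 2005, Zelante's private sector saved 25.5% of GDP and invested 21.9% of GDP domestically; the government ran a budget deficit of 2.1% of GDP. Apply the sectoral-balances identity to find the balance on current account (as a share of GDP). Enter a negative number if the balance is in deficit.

1.5

By the sectoral-balances identity, CA = (S_private - I) + (T - G).
Private balance = 25.5 - 21.9 = 3.6
Government balance (T - G) = -2.1
CA = 3.6 + (-2.1) = 1.5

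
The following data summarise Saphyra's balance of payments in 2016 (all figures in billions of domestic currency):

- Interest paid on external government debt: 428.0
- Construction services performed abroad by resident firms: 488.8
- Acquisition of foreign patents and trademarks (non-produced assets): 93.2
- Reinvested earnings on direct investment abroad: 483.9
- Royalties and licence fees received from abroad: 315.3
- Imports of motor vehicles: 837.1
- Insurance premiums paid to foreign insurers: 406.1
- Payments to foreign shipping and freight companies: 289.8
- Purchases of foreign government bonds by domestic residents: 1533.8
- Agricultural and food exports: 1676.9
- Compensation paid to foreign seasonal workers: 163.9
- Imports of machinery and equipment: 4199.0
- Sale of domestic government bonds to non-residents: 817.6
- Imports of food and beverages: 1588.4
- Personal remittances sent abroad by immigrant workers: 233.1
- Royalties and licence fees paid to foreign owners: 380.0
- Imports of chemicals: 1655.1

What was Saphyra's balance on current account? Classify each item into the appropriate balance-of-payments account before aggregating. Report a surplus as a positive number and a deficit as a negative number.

Goods: -837.1 + 1676.9 - 1655.1 - 4199.0 - 1588.4 = -6602.7
Services: -406.1 - 380.0 - 289.8 + 315.3 + 488.8 = -271.8
Primary income: -163.9 + 483.9 - 428.0 = -108.0
Secondary income: -233.1
Current account = (-6602.7) + (-271.8) + (-108.0) + (-233.1) = -7215.6
(Excluded from the current account — capital account: acquisition of foreign patents and trademarks (non-produced assets) 93.2; financial account: purchases of foreign government bonds by domestic residents 1533.8, sale of domestic government bonds to non-residents 817.6.)

-7215.6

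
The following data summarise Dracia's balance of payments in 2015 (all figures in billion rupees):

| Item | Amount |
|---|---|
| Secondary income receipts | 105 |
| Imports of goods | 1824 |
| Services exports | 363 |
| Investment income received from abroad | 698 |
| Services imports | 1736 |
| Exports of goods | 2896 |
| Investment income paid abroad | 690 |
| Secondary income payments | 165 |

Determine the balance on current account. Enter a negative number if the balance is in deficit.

-353

Goods balance = 2896 - 1824 = 1072
Services balance = 363 - 1736 = -1373
Trade balance (goods + services) = 1072 + (-1373) = -301
Net primary income = 698 - 690 = 8
Net secondary income = 105 - 165 = -60
Current account = -301 + 8 + (-60) = -353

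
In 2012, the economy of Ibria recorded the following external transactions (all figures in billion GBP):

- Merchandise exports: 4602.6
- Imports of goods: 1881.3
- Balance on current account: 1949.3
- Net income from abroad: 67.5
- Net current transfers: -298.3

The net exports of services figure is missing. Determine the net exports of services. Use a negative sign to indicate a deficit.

-541.2

Current account = goods balance + services balance + net primary income + net secondary income
Sum of the known components = 2490.5
Net exports of services = CA - (known components) = 1949.3 - 2490.5 = -541.2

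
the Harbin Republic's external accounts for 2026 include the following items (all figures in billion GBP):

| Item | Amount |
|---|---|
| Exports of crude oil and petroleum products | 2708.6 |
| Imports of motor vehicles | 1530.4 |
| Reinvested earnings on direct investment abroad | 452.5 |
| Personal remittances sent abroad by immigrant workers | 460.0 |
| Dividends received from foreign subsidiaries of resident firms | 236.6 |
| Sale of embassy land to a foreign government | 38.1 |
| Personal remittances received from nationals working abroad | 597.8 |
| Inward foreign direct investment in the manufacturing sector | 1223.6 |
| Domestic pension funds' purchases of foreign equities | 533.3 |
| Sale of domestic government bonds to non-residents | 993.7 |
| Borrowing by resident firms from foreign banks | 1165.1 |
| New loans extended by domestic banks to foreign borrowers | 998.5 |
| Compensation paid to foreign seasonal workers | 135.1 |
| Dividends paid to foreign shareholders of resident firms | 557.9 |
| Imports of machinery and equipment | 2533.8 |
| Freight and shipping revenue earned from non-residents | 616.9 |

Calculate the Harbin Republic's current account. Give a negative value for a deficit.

Goods: 2708.6 - 2533.8 - 1530.4 = -1355.6
Services: 616.9
Primary income: 236.6 + 452.5 - 557.9 - 135.1 = -3.9
Secondary income: -460.0 + 597.8 = 137.8
Current account = (-1355.6) + 616.9 + (-3.9) + 137.8 = -604.8
(Excluded from the current account — capital account: sale of embassy land to a foreign government 38.1; financial account: inward foreign direct investment in the manufacturing sector 1223.6, domestic pension funds' purchases of foreign equities 533.3, sale of domestic government bonds to non-residents 993.7, borrowing by resident firms from foreign banks 1165.1, new loans extended by domestic banks to foreign borrowers 998.5.)

-604.8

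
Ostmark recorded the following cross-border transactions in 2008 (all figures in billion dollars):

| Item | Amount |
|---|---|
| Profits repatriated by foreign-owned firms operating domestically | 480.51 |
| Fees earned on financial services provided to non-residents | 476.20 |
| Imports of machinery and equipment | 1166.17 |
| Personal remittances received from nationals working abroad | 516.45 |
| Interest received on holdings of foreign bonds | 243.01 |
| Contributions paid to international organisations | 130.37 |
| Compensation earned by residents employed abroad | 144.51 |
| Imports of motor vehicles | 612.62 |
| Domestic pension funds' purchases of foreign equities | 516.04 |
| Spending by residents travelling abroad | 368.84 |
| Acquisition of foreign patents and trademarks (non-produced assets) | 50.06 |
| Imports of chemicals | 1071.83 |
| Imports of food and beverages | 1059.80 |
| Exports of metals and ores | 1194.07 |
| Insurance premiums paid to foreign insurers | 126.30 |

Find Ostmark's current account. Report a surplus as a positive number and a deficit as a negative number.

-2442.20

Goods: -1166.17 - 1059.80 + 1194.07 - 1071.83 - 612.62 = -2716.35
Services: -126.30 + 476.20 - 368.84 = -18.94
Primary income: 243.01 + 144.51 - 480.51 = -92.99
Secondary income: -130.37 + 516.45 = 386.08
Current account = (-2716.35) + (-18.94) + (-92.99) + 386.08 = -2442.20
(Excluded from the current account — financial account: domestic pension funds' purchases of foreign equities 516.04; capital account: acquisition of foreign patents and trademarks (non-produced assets) 50.06.)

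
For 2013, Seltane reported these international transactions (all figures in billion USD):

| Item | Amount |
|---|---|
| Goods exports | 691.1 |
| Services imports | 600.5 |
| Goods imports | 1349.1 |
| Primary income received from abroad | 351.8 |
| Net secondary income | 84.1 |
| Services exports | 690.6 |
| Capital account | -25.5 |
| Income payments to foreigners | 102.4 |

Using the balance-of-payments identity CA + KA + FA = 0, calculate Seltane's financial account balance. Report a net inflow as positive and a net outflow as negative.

259.9

Goods balance = 691.1 - 1349.1 = -658.0
Services balance = 690.6 - 600.5 = 90.1
Trade balance (goods + services) = -658.0 + 90.1 = -567.9
Net primary income = 351.8 - 102.4 = 249.4
Net secondary income = 84.1
Current account = -567.9 + 249.4 + 84.1 = -234.4
Financial account = -(-234.4 + (-25.5)) = 259.9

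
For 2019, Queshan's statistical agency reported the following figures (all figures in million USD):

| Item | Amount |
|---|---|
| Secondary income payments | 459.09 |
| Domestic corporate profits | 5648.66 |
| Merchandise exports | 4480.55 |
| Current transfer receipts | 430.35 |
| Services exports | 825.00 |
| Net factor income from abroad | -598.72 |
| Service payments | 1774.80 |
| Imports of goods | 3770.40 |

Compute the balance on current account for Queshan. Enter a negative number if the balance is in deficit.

Goods balance = 4480.55 - 3770.40 = 710.15
Services balance = 825.00 - 1774.80 = -949.80
Trade balance (goods + services) = 710.15 + (-949.80) = -239.65
Net primary income = -598.72
Net secondary income = 430.35 - 459.09 = -28.74
Current account = -239.65 + (-598.72) + (-28.74) = -867.11

-867.11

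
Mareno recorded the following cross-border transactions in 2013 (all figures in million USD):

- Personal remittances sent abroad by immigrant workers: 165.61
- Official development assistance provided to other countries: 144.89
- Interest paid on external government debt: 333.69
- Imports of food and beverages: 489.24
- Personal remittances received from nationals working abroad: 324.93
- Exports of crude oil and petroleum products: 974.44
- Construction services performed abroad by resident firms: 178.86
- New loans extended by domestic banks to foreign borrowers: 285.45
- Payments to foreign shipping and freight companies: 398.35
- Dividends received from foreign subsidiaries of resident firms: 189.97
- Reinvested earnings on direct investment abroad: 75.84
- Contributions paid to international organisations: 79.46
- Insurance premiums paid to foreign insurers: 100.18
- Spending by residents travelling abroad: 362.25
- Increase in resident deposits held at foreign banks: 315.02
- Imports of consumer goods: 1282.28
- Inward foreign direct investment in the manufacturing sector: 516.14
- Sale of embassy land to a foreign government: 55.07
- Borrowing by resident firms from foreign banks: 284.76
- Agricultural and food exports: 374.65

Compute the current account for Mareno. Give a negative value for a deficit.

-1237.26

Goods: -1282.28 - 489.24 + 374.65 + 974.44 = -422.43
Services: -100.18 - 398.35 + 178.86 - 362.25 = -681.92
Primary income: -333.69 + 75.84 + 189.97 = -67.88
Secondary income: 324.93 - 165.61 - 79.46 - 144.89 = -65.03
Current account = (-422.43) + (-681.92) + (-67.88) + (-65.03) = -1237.26
(Excluded from the current account — financial account: new loans extended by domestic banks to foreign borrowers 285.45, increase in resident deposits held at foreign banks 315.02, inward foreign direct investment in the manufacturing sector 516.14, borrowing by resident firms from foreign banks 284.76; capital account: sale of embassy land to a foreign government 55.07.)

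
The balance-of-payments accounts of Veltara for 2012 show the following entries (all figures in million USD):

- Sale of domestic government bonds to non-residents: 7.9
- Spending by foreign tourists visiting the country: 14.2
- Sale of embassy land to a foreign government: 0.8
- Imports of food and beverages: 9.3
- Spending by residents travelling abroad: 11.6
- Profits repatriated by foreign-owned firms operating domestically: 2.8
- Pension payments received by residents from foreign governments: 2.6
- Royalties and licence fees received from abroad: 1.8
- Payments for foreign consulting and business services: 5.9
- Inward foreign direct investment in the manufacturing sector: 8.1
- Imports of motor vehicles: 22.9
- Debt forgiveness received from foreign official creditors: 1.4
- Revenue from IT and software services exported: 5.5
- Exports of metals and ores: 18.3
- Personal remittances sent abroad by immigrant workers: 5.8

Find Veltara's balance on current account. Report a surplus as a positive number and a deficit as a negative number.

-15.9

Goods: -9.3 - 22.9 + 18.3 = -13.9
Services: -11.6 + 1.8 + 5.5 + 14.2 - 5.9 = 4.0
Primary income: -2.8
Secondary income: 2.6 - 5.8 = -3.2
Current account = (-13.9) + 4.0 + (-2.8) + (-3.2) = -15.9
(Excluded from the current account — financial account: sale of domestic government bonds to non-residents 7.9, inward foreign direct investment in the manufacturing sector 8.1; capital account: sale of embassy land to a foreign government 0.8, debt forgiveness received from foreign official creditors 1.4.)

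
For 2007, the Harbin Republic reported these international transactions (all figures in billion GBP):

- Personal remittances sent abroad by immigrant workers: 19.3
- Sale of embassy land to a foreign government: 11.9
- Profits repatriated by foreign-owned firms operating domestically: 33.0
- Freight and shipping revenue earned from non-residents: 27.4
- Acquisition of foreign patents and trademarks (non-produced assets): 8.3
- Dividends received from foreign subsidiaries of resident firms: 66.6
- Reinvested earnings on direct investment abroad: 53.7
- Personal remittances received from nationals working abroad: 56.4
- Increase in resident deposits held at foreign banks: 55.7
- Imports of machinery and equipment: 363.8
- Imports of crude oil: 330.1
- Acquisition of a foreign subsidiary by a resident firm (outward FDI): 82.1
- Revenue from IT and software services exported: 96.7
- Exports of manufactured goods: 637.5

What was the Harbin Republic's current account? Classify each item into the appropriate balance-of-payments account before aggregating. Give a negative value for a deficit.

192.1

Goods: -363.8 - 330.1 + 637.5 = -56.4
Services: 96.7 + 27.4 = 124.1
Primary income: -33.0 + 66.6 + 53.7 = 87.3
Secondary income: -19.3 + 56.4 = 37.1
Current account = (-56.4) + 124.1 + 87.3 + 37.1 = 192.1
(Excluded from the current account — capital account: sale of embassy land to a foreign government 11.9, acquisition of foreign patents and trademarks (non-produced assets) 8.3; financial account: increase in resident deposits held at foreign banks 55.7, acquisition of a foreign subsidiary by a resident firm (outward FDI) 82.1.)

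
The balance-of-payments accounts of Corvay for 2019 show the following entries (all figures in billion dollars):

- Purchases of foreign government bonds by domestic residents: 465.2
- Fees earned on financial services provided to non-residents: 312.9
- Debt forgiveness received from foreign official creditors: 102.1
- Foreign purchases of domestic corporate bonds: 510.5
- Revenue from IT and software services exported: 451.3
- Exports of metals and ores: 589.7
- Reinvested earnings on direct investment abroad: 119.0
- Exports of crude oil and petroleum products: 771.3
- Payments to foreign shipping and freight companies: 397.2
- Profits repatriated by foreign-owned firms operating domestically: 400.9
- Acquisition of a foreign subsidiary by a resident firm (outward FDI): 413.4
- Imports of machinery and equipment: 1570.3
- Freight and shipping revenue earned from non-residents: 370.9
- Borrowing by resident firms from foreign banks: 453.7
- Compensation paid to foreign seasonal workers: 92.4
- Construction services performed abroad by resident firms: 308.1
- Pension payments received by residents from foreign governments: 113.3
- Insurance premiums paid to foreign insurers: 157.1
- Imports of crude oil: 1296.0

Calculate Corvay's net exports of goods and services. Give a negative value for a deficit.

Goods: -1570.3 - 1296.0 + 589.7 + 771.3 = -1505.3
Services: 308.1 + 370.9 + 312.9 + 451.3 - 157.1 - 397.2 = 888.9
Trade balance = -1505.3 + 888.9 = -616.4
(Excluded from the trade balance — financial account: purchases of foreign government bonds by domestic residents 465.2, foreign purchases of domestic corporate bonds 510.5, acquisition of a foreign subsidiary by a resident firm (outward FDI) 413.4, borrowing by resident firms from foreign banks 453.7; capital account: debt forgiveness received from foreign official creditors 102.1; primary income: reinvested earnings on direct investment abroad 119.0, profits repatriated by foreign-owned firms operating domestically 400.9, compensation paid to foreign seasonal workers 92.4; secondary income: pension payments received by residents from foreign governments 113.3.)

-616.4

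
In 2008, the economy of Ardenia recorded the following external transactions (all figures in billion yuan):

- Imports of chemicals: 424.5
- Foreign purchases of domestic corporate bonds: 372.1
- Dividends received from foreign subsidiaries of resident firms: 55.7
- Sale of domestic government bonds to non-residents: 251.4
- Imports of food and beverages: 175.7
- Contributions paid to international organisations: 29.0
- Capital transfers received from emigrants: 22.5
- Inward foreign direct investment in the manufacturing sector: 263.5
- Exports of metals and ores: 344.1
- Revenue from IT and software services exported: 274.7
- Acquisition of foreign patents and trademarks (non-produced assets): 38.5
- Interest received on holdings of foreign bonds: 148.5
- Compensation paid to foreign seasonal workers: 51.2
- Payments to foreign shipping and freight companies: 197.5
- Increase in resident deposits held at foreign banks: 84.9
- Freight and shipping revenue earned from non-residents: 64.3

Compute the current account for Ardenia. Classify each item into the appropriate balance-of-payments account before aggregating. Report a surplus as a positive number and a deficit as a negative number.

Goods: -424.5 - 175.7 + 344.1 = -256.1
Services: 64.3 - 197.5 + 274.7 = 141.5
Primary income: 148.5 - 51.2 + 55.7 = 153.0
Secondary income: -29.0
Current account = (-256.1) + 141.5 + 153.0 + (-29.0) = 9.4
(Excluded from the current account — financial account: foreign purchases of domestic corporate bonds 372.1, sale of domestic government bonds to non-residents 251.4, inward foreign direct investment in the manufacturing sector 263.5, increase in resident deposits held at foreign banks 84.9; capital account: capital transfers received from emigrants 22.5, acquisition of foreign patents and trademarks (non-produced assets) 38.5.)

9.4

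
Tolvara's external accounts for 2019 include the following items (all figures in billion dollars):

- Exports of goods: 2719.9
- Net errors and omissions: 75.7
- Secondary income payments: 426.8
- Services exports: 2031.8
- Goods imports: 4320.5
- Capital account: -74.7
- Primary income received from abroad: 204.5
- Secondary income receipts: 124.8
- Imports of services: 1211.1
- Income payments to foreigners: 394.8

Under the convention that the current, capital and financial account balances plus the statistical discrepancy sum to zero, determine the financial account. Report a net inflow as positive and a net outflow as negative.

1271.2

Goods balance = 2719.9 - 4320.5 = -1600.6
Services balance = 2031.8 - 1211.1 = 820.7
Trade balance (goods + services) = -1600.6 + 820.7 = -779.9
Net primary income = 204.5 - 394.8 = -190.3
Net secondary income = 124.8 - 426.8 = -302.0
Current account = -779.9 + (-190.3) + (-302.0) = -1272.2
Financial account = -(-1272.2 + (-74.7) + 75.7) = 1271.2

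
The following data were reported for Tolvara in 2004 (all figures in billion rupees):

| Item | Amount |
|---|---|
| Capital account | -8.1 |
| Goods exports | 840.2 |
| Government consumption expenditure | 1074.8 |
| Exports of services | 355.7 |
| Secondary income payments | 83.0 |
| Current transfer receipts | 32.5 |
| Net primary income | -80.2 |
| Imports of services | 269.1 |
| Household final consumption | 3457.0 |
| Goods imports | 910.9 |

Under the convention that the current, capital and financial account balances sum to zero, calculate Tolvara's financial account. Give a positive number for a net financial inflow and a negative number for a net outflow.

Goods balance = 840.2 - 910.9 = -70.7
Services balance = 355.7 - 269.1 = 86.6
Trade balance (goods + services) = -70.7 + 86.6 = 15.9
Net primary income = -80.2
Net secondary income = 32.5 - 83.0 = -50.5
Current account = 15.9 + (-80.2) + (-50.5) = -114.8
Financial account = -(-114.8 + (-8.1)) = 122.9

122.9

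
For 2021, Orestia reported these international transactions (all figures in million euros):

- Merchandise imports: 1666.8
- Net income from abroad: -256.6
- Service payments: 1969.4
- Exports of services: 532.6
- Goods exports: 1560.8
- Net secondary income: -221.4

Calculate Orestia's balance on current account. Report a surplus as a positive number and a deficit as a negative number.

-2020.8

Goods balance = 1560.8 - 1666.8 = -106.0
Services balance = 532.6 - 1969.4 = -1436.8
Trade balance (goods + services) = -106.0 + (-1436.8) = -1542.8
Net primary income = -256.6
Net secondary income = -221.4
Current account = -1542.8 + (-256.6) + (-221.4) = -2020.8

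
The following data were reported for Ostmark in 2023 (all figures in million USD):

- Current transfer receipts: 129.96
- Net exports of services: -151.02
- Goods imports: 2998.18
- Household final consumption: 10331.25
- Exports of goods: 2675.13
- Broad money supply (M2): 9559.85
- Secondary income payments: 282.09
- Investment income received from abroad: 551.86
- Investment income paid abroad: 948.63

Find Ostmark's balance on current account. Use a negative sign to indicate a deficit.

Goods balance = 2675.13 - 2998.18 = -323.05
Services balance = -151.02
Trade balance (goods + services) = -323.05 + (-151.02) = -474.07
Net primary income = 551.86 - 948.63 = -396.77
Net secondary income = 129.96 - 282.09 = -152.13
Current account = -474.07 + (-396.77) + (-152.13) = -1022.97

-1022.97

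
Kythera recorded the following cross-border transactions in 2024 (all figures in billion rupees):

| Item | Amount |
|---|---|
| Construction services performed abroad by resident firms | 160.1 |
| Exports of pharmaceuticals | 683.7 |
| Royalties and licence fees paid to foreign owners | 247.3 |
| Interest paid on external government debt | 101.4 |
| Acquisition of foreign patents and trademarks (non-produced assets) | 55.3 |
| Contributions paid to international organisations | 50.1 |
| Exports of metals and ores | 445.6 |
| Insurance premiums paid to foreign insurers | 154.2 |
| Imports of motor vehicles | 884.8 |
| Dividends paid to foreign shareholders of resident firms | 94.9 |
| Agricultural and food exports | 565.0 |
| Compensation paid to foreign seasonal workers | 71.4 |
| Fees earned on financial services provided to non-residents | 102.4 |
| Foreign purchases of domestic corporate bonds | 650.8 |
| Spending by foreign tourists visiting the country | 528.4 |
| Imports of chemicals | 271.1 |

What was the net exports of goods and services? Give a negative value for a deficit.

Goods: -884.8 - 271.1 + 445.6 + 565.0 + 683.7 = 538.4
Services: 528.4 + 160.1 + 102.4 - 154.2 - 247.3 = 389.4
Trade balance = 538.4 + 389.4 = 927.8
(Excluded from the trade balance — primary income: interest paid on external government debt 101.4, dividends paid to foreign shareholders of resident firms 94.9, compensation paid to foreign seasonal workers 71.4; capital account: acquisition of foreign patents and trademarks (non-produced assets) 55.3; secondary income: contributions paid to international organisations 50.1; financial account: foreign purchases of domestic corporate bonds 650.8.)

927.8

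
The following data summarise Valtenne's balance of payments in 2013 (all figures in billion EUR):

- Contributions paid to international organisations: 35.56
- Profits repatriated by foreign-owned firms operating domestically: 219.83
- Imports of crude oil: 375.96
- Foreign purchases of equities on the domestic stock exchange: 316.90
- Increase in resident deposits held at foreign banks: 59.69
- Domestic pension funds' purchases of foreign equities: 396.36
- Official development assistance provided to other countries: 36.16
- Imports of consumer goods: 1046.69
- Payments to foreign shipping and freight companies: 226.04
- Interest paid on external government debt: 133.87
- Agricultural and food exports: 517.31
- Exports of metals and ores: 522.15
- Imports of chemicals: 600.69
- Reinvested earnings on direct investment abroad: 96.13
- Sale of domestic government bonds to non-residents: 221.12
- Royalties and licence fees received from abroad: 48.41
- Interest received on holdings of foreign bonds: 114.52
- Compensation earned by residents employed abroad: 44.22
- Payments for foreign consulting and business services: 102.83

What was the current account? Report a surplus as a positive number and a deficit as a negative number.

-1434.89

Goods: -1046.69 + 522.15 - 375.96 + 517.31 - 600.69 = -983.88
Services: -226.04 - 102.83 + 48.41 = -280.46
Primary income: -133.87 + 96.13 + 44.22 + 114.52 - 219.83 = -98.83
Secondary income: -35.56 - 36.16 = -71.72
Current account = (-983.88) + (-280.46) + (-98.83) + (-71.72) = -1434.89
(Excluded from the current account — financial account: foreign purchases of equities on the domestic stock exchange 316.90, increase in resident deposits held at foreign banks 59.69, domestic pension funds' purchases of foreign equities 396.36, sale of domestic government bonds to non-residents 221.12.)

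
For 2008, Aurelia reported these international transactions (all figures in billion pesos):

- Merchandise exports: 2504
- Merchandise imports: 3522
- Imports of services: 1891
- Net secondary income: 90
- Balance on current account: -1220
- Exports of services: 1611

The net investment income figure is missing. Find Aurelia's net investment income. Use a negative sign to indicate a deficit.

-12

Current account = goods balance + services balance + net primary income + net secondary income
Sum of the known components = -1208
Net investment income = CA - (known components) = -1220 - (-1208) = -12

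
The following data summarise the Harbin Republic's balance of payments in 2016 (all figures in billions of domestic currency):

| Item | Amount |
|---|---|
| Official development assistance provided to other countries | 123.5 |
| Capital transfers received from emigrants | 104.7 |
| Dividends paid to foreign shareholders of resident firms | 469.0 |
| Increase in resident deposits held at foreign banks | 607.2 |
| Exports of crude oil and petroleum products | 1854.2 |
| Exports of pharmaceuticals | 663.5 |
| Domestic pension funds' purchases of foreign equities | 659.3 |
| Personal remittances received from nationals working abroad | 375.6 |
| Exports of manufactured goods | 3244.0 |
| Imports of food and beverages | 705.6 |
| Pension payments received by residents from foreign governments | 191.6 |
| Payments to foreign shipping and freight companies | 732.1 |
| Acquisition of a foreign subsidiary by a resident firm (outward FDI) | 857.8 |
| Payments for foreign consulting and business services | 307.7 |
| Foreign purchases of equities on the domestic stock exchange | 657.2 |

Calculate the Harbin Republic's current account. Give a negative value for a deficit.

Goods: 663.5 - 705.6 + 1854.2 + 3244.0 = 5056.1
Services: -732.1 - 307.7 = -1039.8
Primary income: -469.0
Secondary income: -123.5 + 191.6 + 375.6 = 443.7
Current account = 5056.1 + (-1039.8) + (-469.0) + 443.7 = 3991.0
(Excluded from the current account — capital account: capital transfers received from emigrants 104.7; financial account: increase in resident deposits held at foreign banks 607.2, domestic pension funds' purchases of foreign equities 659.3, acquisition of a foreign subsidiary by a resident firm (outward FDI) 857.8, foreign purchases of equities on the domestic stock exchange 657.2.)

3991.0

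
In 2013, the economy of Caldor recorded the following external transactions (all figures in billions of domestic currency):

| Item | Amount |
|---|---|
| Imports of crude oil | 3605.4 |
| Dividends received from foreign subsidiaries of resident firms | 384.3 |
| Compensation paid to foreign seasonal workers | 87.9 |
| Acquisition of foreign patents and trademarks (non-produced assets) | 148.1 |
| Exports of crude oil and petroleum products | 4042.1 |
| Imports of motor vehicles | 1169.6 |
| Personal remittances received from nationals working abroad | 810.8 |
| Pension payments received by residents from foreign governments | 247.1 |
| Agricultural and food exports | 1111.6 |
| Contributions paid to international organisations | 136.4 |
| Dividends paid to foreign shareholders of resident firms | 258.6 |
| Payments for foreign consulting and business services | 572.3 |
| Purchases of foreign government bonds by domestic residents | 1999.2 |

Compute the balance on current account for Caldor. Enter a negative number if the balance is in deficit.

765.7

Goods: -1169.6 + 4042.1 + 1111.6 - 3605.4 = 378.7
Services: -572.3
Primary income: -87.9 - 258.6 + 384.3 = 37.8
Secondary income: -136.4 + 810.8 + 247.1 = 921.5
Current account = 378.7 + (-572.3) + 37.8 + 921.5 = 765.7
(Excluded from the current account — capital account: acquisition of foreign patents and trademarks (non-produced assets) 148.1; financial account: purchases of foreign government bonds by domestic residents 1999.2.)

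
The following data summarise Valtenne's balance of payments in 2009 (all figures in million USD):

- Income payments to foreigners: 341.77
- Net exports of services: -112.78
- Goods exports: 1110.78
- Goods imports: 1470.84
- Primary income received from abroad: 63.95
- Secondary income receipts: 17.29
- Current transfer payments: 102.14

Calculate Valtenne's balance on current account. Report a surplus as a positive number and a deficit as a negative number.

Goods balance = 1110.78 - 1470.84 = -360.06
Services balance = -112.78
Trade balance (goods + services) = -360.06 + (-112.78) = -472.84
Net primary income = 63.95 - 341.77 = -277.82
Net secondary income = 17.29 - 102.14 = -84.85
Current account = -472.84 + (-277.82) + (-84.85) = -835.51

-835.51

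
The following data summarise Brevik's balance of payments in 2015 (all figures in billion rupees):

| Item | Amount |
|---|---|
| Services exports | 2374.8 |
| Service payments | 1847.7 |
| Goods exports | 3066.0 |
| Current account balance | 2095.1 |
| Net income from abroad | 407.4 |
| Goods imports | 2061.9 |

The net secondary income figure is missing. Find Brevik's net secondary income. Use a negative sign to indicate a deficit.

156.5

Current account = goods balance + services balance + net primary income + net secondary income
Sum of the known components = 1938.6
Net secondary income = CA - (known components) = 2095.1 - 1938.6 = 156.5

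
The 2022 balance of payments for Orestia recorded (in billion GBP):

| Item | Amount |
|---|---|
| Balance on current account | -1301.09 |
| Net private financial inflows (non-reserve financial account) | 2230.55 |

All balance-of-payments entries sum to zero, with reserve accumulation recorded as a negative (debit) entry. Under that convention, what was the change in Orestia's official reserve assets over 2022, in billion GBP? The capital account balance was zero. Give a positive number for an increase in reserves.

929.46

Official reserve transactions balance = -((-1301.09) + 2230.55) = -929.46
An accumulation of reserves is recorded as a debit (negative entry), so the change in the stock of reserves is the negative of that balance.
Change in official reserves = -(-929.46) = 929.46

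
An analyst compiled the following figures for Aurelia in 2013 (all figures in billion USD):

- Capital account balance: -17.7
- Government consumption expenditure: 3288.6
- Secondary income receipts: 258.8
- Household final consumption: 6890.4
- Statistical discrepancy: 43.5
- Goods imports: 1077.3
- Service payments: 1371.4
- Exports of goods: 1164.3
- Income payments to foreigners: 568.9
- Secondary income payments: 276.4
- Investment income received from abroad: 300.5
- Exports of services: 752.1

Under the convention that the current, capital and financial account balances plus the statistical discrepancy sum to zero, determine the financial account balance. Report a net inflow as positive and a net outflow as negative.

Goods balance = 1164.3 - 1077.3 = 87.0
Services balance = 752.1 - 1371.4 = -619.3
Trade balance (goods + services) = 87.0 + (-619.3) = -532.3
Net primary income = 300.5 - 568.9 = -268.4
Net secondary income = 258.8 - 276.4 = -17.6
Current account = -532.3 + (-268.4) + (-17.6) = -818.3
Financial account = -(-818.3 + (-17.7) + 43.5) = 792.5

792.5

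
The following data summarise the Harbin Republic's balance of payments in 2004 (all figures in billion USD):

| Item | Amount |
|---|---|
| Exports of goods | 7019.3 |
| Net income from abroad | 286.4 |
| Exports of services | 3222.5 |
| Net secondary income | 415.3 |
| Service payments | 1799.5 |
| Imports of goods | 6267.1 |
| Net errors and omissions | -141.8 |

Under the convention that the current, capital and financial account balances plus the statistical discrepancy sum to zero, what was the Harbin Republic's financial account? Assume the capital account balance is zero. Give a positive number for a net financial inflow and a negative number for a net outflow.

-2735.1

Goods balance = 7019.3 - 6267.1 = 752.2
Services balance = 3222.5 - 1799.5 = 1423.0
Trade balance (goods + services) = 752.2 + 1423.0 = 2175.2
Net primary income = 286.4
Net secondary income = 415.3
Current account = 2175.2 + 286.4 + 415.3 = 2876.9
Financial account = -(2876.9 + (-141.8)) = -2735.1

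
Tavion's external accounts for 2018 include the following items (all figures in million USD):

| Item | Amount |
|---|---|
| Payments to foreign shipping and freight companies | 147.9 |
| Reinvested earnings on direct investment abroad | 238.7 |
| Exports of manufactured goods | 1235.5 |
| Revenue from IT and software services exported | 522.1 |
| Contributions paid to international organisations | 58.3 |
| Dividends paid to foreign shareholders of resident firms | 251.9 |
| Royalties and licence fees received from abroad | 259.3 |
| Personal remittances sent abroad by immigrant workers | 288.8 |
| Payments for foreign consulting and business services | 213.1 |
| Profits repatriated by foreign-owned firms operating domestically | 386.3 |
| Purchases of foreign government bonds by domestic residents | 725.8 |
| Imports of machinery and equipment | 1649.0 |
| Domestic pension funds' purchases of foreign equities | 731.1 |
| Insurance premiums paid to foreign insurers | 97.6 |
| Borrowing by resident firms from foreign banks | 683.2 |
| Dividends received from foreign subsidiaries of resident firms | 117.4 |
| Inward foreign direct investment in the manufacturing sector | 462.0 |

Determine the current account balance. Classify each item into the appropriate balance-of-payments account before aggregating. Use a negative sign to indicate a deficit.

Goods: 1235.5 - 1649.0 = -413.5
Services: 259.3 - 147.9 + 522.1 - 213.1 - 97.6 = 322.8
Primary income: 117.4 + 238.7 - 251.9 - 386.3 = -282.1
Secondary income: -58.3 - 288.8 = -347.1
Current account = (-413.5) + 322.8 + (-282.1) + (-347.1) = -719.9
(Excluded from the current account — financial account: purchases of foreign government bonds by domestic residents 725.8, domestic pension funds' purchases of foreign equities 731.1, borrowing by resident firms from foreign banks 683.2, inward foreign direct investment in the manufacturing sector 462.0.)

-719.9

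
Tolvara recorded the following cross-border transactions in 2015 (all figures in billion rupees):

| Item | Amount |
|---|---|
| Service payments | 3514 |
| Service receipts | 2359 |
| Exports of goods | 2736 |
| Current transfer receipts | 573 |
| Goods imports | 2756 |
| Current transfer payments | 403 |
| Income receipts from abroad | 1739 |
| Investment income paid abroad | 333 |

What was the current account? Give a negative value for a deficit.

Goods balance = 2736 - 2756 = -20
Services balance = 2359 - 3514 = -1155
Trade balance (goods + services) = -20 + (-1155) = -1175
Net primary income = 1739 - 333 = 1406
Net secondary income = 573 - 403 = 170
Current account = -1175 + 1406 + 170 = 401

401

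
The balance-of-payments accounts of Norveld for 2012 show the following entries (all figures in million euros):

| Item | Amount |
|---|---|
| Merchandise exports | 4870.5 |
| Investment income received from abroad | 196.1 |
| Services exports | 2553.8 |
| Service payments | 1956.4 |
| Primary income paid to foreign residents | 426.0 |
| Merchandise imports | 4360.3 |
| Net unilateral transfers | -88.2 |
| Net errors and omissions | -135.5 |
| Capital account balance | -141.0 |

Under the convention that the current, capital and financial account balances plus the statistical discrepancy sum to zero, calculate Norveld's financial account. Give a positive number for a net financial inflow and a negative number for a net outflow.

Goods balance = 4870.5 - 4360.3 = 510.2
Services balance = 2553.8 - 1956.4 = 597.4
Trade balance (goods + services) = 510.2 + 597.4 = 1107.6
Net primary income = 196.1 - 426.0 = -229.9
Net secondary income = -88.2
Current account = 1107.6 + (-229.9) + (-88.2) = 789.5
Financial account = -(789.5 + (-141.0) + (-135.5)) = -513.0

-513.0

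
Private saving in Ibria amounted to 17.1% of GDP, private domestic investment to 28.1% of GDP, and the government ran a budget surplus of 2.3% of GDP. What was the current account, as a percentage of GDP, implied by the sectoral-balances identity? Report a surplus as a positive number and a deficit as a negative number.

-8.7

By the sectoral-balances identity, CA = (S_private - I) + (T - G).
Private balance = 17.1 - 28.1 = -11.0
Government balance (T - G) = 2.3
CA = -11.0 + 2.3 = -8.7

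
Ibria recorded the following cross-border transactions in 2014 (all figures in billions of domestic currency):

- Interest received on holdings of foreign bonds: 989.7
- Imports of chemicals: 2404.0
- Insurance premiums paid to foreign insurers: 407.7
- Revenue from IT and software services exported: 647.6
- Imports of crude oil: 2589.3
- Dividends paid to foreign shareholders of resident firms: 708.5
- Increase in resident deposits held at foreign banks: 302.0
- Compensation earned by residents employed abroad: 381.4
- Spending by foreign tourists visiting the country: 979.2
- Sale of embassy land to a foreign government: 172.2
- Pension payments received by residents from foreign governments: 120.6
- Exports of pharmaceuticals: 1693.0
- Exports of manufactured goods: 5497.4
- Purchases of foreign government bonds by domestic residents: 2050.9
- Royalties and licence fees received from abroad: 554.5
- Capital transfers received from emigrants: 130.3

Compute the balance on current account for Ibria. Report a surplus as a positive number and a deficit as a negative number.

Goods: 1693.0 - 2404.0 - 2589.3 + 5497.4 = 2197.1
Services: -407.7 + 554.5 + 647.6 + 979.2 = 1773.6
Primary income: 989.7 - 708.5 + 381.4 = 662.6
Secondary income: 120.6
Current account = 2197.1 + 1773.6 + 662.6 + 120.6 = 4753.9
(Excluded from the current account — financial account: increase in resident deposits held at foreign banks 302.0, purchases of foreign government bonds by domestic residents 2050.9; capital account: sale of embassy land to a foreign government 172.2, capital transfers received from emigrants 130.3.)

4753.9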